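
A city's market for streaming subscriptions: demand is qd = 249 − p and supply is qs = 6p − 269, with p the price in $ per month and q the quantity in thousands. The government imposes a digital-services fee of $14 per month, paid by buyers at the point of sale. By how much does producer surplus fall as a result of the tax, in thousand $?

Before the tax: set 249 − p = 6p − 269 → p* = $74, q* = 175.
With the tax collected from buyers, demand (in seller-price terms) shifts: qd = 249 − (p + 14).
New equilibrium: buyers pay $86, producers receive $72, q = 163. (Wedge: pb − ps = 14.)
ΔPS is the trapezoid between Q = 163 and Q = 175 of height $2: ½ · (175 + 163) · 2 = $338.

Producer surplus falls by $338 thousand.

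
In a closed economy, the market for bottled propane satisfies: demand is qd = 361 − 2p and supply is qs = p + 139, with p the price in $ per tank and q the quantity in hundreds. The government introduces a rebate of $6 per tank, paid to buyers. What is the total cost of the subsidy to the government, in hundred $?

Government outlay = $1302 hundred.

Before the subsidy: set 361 − 2p = p + 139 → p* = $74, q* = 213.
With a per-unit subsidy paid to buyers, each effectively pays p − 6, so demand becomes qd = 361 − 2(p − 6).
New equilibrium: buyers pay $72, sellers receive $78, q = 217. (Wedge: pb − ps = −6.)
Outlay = t · Q = 6 · 217 = $1302.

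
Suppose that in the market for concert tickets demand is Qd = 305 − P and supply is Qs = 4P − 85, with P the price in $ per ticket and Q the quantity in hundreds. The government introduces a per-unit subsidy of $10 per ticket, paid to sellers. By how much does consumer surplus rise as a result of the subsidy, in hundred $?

Consumer surplus rises by $1848 hundred.

Without the subsidy, 305 − P = 4P − 85 gives 5P = 390, so P* = $78 and Q* = 227.
With a per-unit subsidy paid to sellers, each receives P + 10 per unit sold, so supply becomes Qs = 4(P + 10) − 85.
Solving gives Q = 235 with buyers paying $70 and sellers receiving $80 (the $10 wedge).
ΔCS is the trapezoid between Q = 235 and Q = 227 of height $8: ½ · (227 + 235) · 8 = $1848.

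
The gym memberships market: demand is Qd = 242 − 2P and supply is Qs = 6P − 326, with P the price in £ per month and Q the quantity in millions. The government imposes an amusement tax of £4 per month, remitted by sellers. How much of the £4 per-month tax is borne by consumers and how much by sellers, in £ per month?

Consumers bear £3 per month; sellers bear £1 per month.

Before the tax: set 242 − 2P = 6P − 326 → P* = £71, Q* = 100.
With the tax collected from sellers, supply shifts: Qs = 6(P − 4) − 326.
Solving gives Q = 94 with consumers paying £74 and sellers receiving £70 (the £4 wedge).
Burden on consumers: £3; on sellers: £1. (They sum to £4.)
The less price-elastic side of the market bears the larger share of a per-unit tax.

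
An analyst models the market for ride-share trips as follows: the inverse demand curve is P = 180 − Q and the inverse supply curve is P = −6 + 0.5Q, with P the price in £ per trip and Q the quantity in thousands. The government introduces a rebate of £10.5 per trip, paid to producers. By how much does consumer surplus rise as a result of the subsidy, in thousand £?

Consumer surplus rises by £892.5 thousand.

Rewrite in direct form: Qd = 180 − P and Qs = 2P + 12.
Without the subsidy, 180 − P = 2P + 12 gives 3P = 168, so P* = £56 and Q* = 124.
With a per-unit subsidy paid to producers, each receives P + 10.5 per unit sold, so supply becomes Qs = 2(P + 10.5) + 12.
Solving gives Q = 131 with consumers paying £49 and producers receiving £59.5 (the £10.5 wedge).
ΔCS is the trapezoid between Q = 131 and Q = 124 of height £7: ½ · (124 + 131) · 7 = £892.5.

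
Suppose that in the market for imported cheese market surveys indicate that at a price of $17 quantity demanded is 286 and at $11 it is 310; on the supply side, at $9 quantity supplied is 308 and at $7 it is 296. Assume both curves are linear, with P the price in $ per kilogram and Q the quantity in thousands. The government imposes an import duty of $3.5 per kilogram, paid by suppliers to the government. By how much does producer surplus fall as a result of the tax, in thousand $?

Producer surplus falls by $433.72 thousand.

Demand slope: (310 − 286)/(11 − 17) = -4, so Qd = 354 − 4P.
Supply slope: (296 − 308)/(7 − 9) = 6, so Qs = 6P + 254.
Without the tax, 354 − 4P = 6P + 254 gives 10P = 100, so P* = $10 and Q* = 314.
With the tax collected from suppliers, supply shifts: Qs = 6(P − 3.5) + 254.
New equilibrium: consumers pay $12.1, suppliers receive $8.6, Q = 305.6. (Wedge: Pb − Ps = 3.5.)
ΔPS is the trapezoid between Q = 305.6 and Q = 314 of height $1.4: ½ · (314 + 305.6) · 1.4 = $433.72.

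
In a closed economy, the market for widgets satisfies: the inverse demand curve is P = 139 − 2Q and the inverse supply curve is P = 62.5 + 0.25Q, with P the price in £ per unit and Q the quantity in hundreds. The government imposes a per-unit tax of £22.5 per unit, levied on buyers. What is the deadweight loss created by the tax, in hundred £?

Inverting to Q(P) form: Qd = 69.5 − 0.5P; Qs = 4P − 250.
Before the tax: set 69.5 − 0.5P = 4P − 250 → P* = £71, Q* = 34.
With the tax collected from buyers, demand (in seller-price terms) shifts: Qd = 69.5 − 0.5(P + 22.5).
New equilibrium: buyers pay £91, producers receive £68.5, Q = 24. (Wedge: Pb − Ps = 22.5.)
Quantity falls by |ΔQ| = |34 − 24| = 10.
DWL = ½ · t · |ΔQ| = ½ · 22.5 · 10 = £112.5.

Deadweight loss = £112.5 hundred.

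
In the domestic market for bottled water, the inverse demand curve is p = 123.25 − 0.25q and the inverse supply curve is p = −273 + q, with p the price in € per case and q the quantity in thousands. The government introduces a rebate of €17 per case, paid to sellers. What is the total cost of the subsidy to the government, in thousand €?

Inverting to q(p) form: qd = 493 − 4p; qs = p + 273.
Without the subsidy, 493 − 4p = p + 273 gives 5p = 220, so p* = €44 and q* = 317.
With a per-unit subsidy paid to sellers, each receives p + 17 per unit sold, so supply becomes qs = (p + 17) + 273.
New equilibrium: consumers pay €40.6, sellers receive €57.6, q = 330.6. (Wedge: pb − ps = −17.)
Outlay = t · Q = 17 · 330.6 = €5620.2.

Government outlay = €5620.2 thousand.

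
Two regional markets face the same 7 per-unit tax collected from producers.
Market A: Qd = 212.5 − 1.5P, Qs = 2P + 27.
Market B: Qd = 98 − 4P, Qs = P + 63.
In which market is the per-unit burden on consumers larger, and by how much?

Market A: pre-tax P* = 53, Q* = 133; post-tax Q = 127; per-unit burden on consumers = 4.
Market B: pre-tax P* = 7, Q* = 70; post-tax Q = 64.4; per-unit burden on consumers = 1.4.
Difference: 4 vs 1.4 → market A is larger by 2.6.

Market A, by 2.6.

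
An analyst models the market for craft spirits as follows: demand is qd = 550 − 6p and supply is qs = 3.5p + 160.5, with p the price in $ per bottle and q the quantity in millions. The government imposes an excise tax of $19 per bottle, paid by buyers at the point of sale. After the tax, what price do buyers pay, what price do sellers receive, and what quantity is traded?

Without the tax, 550 − 6p = 3.5p + 160.5 gives 9.5p = 389.5, so p* = $41 and q* = 304.
With the tax collected from buyers, demand (in seller-price terms) shifts: qd = 550 − 6(p + 19).
New equilibrium: buyers pay $48, sellers receive $29, q = 262. (Wedge: pb − ps = 19.)
The less price-elastic side of the market bears the larger share of a per-unit tax.

Buyers pay $48; sellers receive $29; quantity = 262.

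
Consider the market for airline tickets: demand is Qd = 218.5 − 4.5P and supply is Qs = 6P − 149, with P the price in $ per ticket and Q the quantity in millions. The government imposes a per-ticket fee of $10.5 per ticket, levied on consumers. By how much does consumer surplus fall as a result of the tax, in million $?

Without the tax, 218.5 − 4.5P = 6P − 149 gives 10.5P = 367.5, so P* = $35 and Q* = 61.
With the tax collected from consumers, demand (in seller-price terms) shifts: Qd = 218.5 − 4.5(P + 10.5).
New equilibrium: consumers pay $41, sellers receive $30.5, Q = 34. (Wedge: Pb − Ps = 10.5.)
ΔCS is the trapezoid between Q = 34 and Q = 61 of height $6: ½ · (61 + 34) · 6 = $285.

Consumer surplus falls by $285 million.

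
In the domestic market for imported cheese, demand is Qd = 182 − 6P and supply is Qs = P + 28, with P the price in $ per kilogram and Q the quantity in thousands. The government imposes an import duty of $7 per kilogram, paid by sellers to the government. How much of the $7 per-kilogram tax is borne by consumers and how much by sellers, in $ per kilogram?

Before the tax: set 182 − 6P = P + 28 → P* = $22, Q* = 50.
With the tax collected from sellers, supply shifts: Qs = (P − 7) + 28.
Solving gives Q = 44 with consumers paying $23 and sellers receiving $16 (the $7 wedge).
Burden on consumers: $1; on sellers: $6. (They sum to $7.)

Consumers bear $1 per kilogram; sellers bear $6 per kilogram.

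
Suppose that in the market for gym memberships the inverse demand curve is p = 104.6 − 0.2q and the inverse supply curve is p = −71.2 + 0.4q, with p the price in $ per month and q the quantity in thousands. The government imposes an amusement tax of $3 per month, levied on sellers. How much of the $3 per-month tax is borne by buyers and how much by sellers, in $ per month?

Inverting to q(p) form: qd = 523 − 5p; qs = 2.5p + 178.
Before the tax: set 523 − 5p = 2.5p + 178 → p* = $46, q* = 293.
With the tax collected from sellers, supply shifts: qs = 2.5(p − 3) + 178.
New equilibrium: buyers pay $47, sellers receive $44, q = 288. (Wedge: pb − ps = 3.)
Burden on buyers: $1; on sellers: $2. (They sum to $3.)
The less price-elastic side of the market bears the larger share of a per-unit tax.

Buyers bear $1 per month; sellers bear $2 per month.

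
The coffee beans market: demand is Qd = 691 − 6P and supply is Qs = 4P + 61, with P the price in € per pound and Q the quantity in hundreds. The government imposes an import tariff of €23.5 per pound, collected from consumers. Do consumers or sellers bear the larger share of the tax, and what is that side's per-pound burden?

Without the tax, 691 − 6P = 4P + 61 gives 10P = 630, so P* = €63 and Q* = 313.
With the tax collected from consumers, demand (in seller-price terms) shifts: Qd = 691 − 6(P + 23.5).
Solving gives Q = 256.6 with consumers paying €72.4 and sellers receiving €48.9 (the €23.5 wedge).
Per-pound burden: consumers €9.4, sellers €14.1.
Sellers take the larger share because supply is less price-elastic here (demand slope 6 vs supply slope 4).
The less price-elastic side of the market bears the larger share of a per-unit tax.

Sellers bear the larger share: €14.1 per pound.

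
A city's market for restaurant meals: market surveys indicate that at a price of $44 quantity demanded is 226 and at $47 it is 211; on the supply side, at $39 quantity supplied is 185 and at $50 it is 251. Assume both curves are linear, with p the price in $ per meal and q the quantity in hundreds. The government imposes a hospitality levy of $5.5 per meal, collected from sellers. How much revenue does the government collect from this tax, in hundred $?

Tax revenue = $1133 hundred.

Demand slope: (211 − 226)/(47 − 44) = -5, so qd = 446 − 5p.
Supply slope: (251 − 185)/(50 − 39) = 6, so qs = 6p − 49.
Without the tax, 446 − 5p = 6p − 49 gives 11p = 495, so p* = $45 and q* = 221.
With the tax collected from sellers, supply shifts: qs = 6(p − 5.5) − 49.
Solving gives q = 206 with consumers paying $48 and sellers receiving $42.5 (the $5.5 wedge).
Revenue = t · Q = 5.5 · 206 = $1133.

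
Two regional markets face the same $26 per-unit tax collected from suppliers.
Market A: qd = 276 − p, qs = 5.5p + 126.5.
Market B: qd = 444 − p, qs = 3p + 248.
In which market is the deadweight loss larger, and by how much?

Market A: pre-tax p* = $23, q* = 253; post-tax q = 231; deadweight loss = $286.
Market B: pre-tax p* = $49, q* = 395; post-tax q = 375.5; deadweight loss = $253.5.
Difference: $286 vs $253.5 → market A is larger by $32.5.

Market A, by $32.5.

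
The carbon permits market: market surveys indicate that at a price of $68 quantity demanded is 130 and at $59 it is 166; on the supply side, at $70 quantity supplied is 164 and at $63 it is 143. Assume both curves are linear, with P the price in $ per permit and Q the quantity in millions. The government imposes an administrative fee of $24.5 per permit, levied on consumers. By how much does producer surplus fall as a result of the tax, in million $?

Producer surplus falls by $1750 million.

Demand slope: (166 − 130)/(59 − 68) = -4, so Qd = 402 − 4P.
Supply slope: (143 − 164)/(63 − 70) = 3, so Qs = 3P − 46.
Without the tax, 402 − 4P = 3P − 46 gives 7P = 448, so P* = $64 and Q* = 146.
With the tax collected from consumers, demand (in seller-price terms) shifts: Qd = 402 − 4(P + 24.5).
New equilibrium: consumers pay $74.5, sellers receive $50, Q = 104. (Wedge: Pb − Ps = 24.5.)
ΔPS is the trapezoid between Q = 104 and Q = 146 of height $14: ½ · (146 + 104) · 14 = $1750.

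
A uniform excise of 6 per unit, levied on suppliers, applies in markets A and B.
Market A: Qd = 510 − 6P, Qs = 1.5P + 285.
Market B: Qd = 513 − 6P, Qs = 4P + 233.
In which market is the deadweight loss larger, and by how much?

Market A: pre-tax P* = 30, Q* = 330; post-tax Q = 322.8; deadweight loss = 21.6.
Market B: pre-tax P* = 28, Q* = 345; post-tax Q = 330.6; deadweight loss = 43.2.
Difference: 21.6 vs 43.2 → market B is larger by 21.6.

Market B, by 21.6.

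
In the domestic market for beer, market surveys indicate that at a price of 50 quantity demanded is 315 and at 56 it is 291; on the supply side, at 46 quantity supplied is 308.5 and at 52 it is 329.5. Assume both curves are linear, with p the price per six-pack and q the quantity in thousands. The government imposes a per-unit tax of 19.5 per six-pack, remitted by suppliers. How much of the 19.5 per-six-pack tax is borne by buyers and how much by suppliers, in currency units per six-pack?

Demand slope: (291 − 315)/(56 − 50) = -4, so qd = 515 − 4p.
Supply slope: (329.5 − 308.5)/(52 − 46) = 3.5, so qs = 3.5p + 147.5.
Without the tax, 515 − 4p = 3.5p + 147.5 gives 7.5p = 367.5, so p* = 49 and q* = 319.
With the tax collected from suppliers, supply shifts: qs = 3.5(p − 19.5) + 147.5.
New equilibrium: buyers pay 58.1, suppliers receive 38.6, q = 282.6. (Wedge: pb − ps = 19.5.)
Burden on buyers: 9.1; on suppliers: 10.4. (They sum to 19.5.)
The less price-elastic side of the market bears the larger share of a per-unit tax.

Buyers bear 9.1 per six-pack; suppliers bear 10.4 per six-pack.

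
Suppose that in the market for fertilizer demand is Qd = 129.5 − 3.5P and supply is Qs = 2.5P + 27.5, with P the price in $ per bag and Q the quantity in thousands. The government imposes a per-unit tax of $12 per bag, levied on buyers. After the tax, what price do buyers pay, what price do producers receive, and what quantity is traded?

Without the tax, 129.5 − 3.5P = 2.5P + 27.5 gives 6P = 102, so P* = $17 and Q* = 70.
With the tax collected from buyers, demand (in seller-price terms) shifts: Qd = 129.5 − 3.5(P + 12).
Solving gives Q = 52.5 with buyers paying $22 and producers receiving $10 (the $12 wedge).
The less price-elastic side of the market bears the larger share of a per-unit tax.

Buyers pay $22; producers receive $10; quantity = 52.5.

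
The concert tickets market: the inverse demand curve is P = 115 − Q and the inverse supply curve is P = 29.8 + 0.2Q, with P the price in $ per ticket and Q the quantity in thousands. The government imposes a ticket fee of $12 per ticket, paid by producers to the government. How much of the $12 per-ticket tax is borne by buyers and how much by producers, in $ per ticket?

Buyers bear $10 per ticket; producers bear $2 per ticket.

Inverting to Q(P) form: Qd = 115 − P; Qs = 5P − 149.
Before the tax: set 115 − P = 5P − 149 → P* = $44, Q* = 71.
With the tax collected from producers, supply shifts: Qs = 5(P − 12) − 149.
New equilibrium: buyers pay $54, producers receive $42, Q = 61. (Wedge: Pb − Ps = 12.)
Burden on buyers: $10; on producers: $2. (They sum to $12.)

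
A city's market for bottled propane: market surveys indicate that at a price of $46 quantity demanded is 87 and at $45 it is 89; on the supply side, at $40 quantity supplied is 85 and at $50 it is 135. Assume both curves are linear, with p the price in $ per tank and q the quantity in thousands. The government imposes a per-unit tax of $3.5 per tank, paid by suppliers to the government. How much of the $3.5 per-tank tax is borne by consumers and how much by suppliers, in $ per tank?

Demand slope: (89 − 87)/(45 − 46) = -2, so qd = 179 − 2p.
Supply slope: (135 − 85)/(50 − 40) = 5, so qs = 5p − 115.
Without the tax, 179 − 2p = 5p − 115 gives 7p = 294, so p* = $42 and q* = 95.
With the tax collected from suppliers, supply shifts: qs = 5(p − 3.5) − 115.
Solving gives q = 90 with consumers paying $44.5 and suppliers receiving $41 (the $3.5 wedge).
Burden on consumers: $2.5; on suppliers: $1. (They sum to $3.5.)

Consumers bear $2.5 per tank; suppliers bear $1 per tank.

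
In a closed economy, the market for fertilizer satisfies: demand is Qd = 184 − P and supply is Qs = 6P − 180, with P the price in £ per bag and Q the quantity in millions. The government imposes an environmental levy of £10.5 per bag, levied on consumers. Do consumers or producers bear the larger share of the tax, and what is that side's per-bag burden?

Before the tax: set 184 − P = 6P − 180 → P* = £52, Q* = 132.
With the tax collected from consumers, demand (in seller-price terms) shifts: Qd = 184 − (P + 10.5).
Solving gives Q = 123 with consumers paying £61 and producers receiving £50.5 (the £10.5 wedge).
Per-bag burden: consumers £9, producers £1.5.
Consumers take the larger share because demand is less price-elastic here (demand slope 1 vs supply slope 6).

Consumers bear the larger share: £9 per bag.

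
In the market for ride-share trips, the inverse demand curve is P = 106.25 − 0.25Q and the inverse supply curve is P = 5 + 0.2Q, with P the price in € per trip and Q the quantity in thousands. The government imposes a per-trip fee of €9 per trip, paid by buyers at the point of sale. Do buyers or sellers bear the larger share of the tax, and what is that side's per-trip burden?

Rewrite in direct form: Qd = 425 − 4P and Qs = 5P − 25.
Before the tax: set 425 − 4P = 5P − 25 → P* = €50, Q* = 225.
With the tax collected from buyers, demand (in seller-price terms) shifts: Qd = 425 − 4(P + 9).
Solving gives Q = 205 with buyers paying €55 and sellers receiving €46 (the €9 wedge).
Per-trip burden: buyers €5, sellers €4.
Buyers take the larger share because demand is less price-elastic here (demand slope 4 vs supply slope 5).
The less price-elastic side of the market bears the larger share of a per-unit tax.

Buyers bear the larger share: €5 per trip.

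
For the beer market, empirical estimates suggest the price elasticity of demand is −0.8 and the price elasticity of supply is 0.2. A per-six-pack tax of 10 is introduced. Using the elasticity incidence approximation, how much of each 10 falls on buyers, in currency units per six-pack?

Buyers bear ≈ 2 per six-pack.

Incidence ratio: buyers' share ≈ εs / (εs + |εd|) = 0.2 / (0.2 + 0.8) = 0.2.
So buyers bear ≈ 0.2 × 10 = 2; producers bear 8.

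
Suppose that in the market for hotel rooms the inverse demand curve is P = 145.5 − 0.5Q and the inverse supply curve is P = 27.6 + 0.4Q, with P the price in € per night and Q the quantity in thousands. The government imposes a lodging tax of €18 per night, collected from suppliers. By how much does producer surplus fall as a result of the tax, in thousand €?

Rewrite in direct form: Qd = 291 − 2P and Qs = 2.5P − 69.
Without the tax, 291 − 2P = 2.5P − 69 gives 4.5P = 360, so P* = €80 and Q* = 131.
With the tax collected from suppliers, supply shifts: Qs = 2.5(P − 18) − 69.
New equilibrium: consumers pay €90, suppliers receive €72, Q = 111. (Wedge: Pb − Ps = 18.)
ΔPS is the trapezoid between Q = 111 and Q = 131 of height €8: ½ · (131 + 111) · 8 = €968.

Producer surplus falls by €968 thousand.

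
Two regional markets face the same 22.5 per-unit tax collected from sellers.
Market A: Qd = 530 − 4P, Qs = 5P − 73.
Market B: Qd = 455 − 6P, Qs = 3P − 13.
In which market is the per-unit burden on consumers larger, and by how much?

Market A: pre-tax P* = 67, Q* = 262; post-tax Q = 212; per-unit burden on consumers = 12.5.
Market B: pre-tax P* = 52, Q* = 143; post-tax Q = 98; per-unit burden on consumers = 7.5.
Difference: 12.5 vs 7.5 → market A is larger by 5.

Market A, by 5.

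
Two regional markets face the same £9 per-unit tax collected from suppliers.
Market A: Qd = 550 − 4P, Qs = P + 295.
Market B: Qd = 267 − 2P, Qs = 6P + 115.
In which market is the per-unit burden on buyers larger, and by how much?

Market A: pre-tax P* = £51, Q* = 346; post-tax Q = 338.8; per-unit burden on buyers = £1.8.
Market B: pre-tax P* = £19, Q* = 229; post-tax Q = 215.5; per-unit burden on buyers = £6.75.
Difference: £1.8 vs £6.75 → market B is larger by £4.95.

Market B, by £4.95.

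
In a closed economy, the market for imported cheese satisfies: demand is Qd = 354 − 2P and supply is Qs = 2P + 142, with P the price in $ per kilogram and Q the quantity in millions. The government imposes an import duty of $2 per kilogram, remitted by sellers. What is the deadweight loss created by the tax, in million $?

Deadweight loss = $2 million.

Without the tax, 354 − 2P = 2P + 142 gives 4P = 212, so P* = $53 and Q* = 248.
With the tax collected from sellers, supply shifts: Qs = 2(P − 2) + 142.
New equilibrium: buyers pay $54, sellers receive $52, Q = 246. (Wedge: Pb − Ps = 2.)
Quantity falls by |ΔQ| = |248 − 246| = 2.
DWL = ½ · t · |ΔQ| = ½ · 2 · 2 = $2.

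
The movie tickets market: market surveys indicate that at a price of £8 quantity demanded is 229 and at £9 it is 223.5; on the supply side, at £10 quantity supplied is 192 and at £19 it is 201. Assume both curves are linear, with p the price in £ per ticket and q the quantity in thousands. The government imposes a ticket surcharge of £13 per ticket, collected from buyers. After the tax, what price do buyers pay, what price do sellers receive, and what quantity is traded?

Buyers pay £16; sellers receive £3; quantity = 185.

Demand slope: (223.5 − 229)/(9 − 8) = -5.5, so qd = 273 − 5.5p.
Supply slope: (201 − 192)/(19 − 10) = 1, so qs = p + 182.
Without the tax, 273 − 5.5p = p + 182 gives 6.5p = 91, so p* = £14 and q* = 196.
With the tax collected from buyers, demand (in seller-price terms) shifts: qd = 273 − 5.5(p + 13).
New equilibrium: buyers pay £16, sellers receive £3, q = 185. (Wedge: pb − ps = 13.)
The less price-elastic side of the market bears the larger share of a per-unit tax.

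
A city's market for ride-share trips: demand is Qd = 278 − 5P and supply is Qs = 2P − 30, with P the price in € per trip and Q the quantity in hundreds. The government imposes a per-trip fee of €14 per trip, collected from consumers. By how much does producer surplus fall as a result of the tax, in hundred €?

Before the tax: set 278 − 5P = 2P − 30 → P* = €44, Q* = 58.
With the tax collected from consumers, demand (in seller-price terms) shifts: Qd = 278 − 5(P + 14).
Solving gives Q = 38 with consumers paying €48 and producers receiving €34 (the €14 wedge).
ΔPS is the trapezoid between Q = 38 and Q = 58 of height €10: ½ · (58 + 38) · 10 = €480.

Producer surplus falls by €480 hundred.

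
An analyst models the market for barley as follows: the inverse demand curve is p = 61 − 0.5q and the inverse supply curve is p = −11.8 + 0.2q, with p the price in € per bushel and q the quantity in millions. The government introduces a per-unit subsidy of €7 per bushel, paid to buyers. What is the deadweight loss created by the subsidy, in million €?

Rewrite in direct form: qd = 122 − 2p and qs = 5p + 59.
Without the subsidy, 122 − 2p = 5p + 59 gives 7p = 63, so p* = €9 and q* = 104.
With a per-unit subsidy paid to buyers, each effectively pays p − 7, so demand becomes qd = 122 − 2(p − 7).
Solving gives q = 114 with buyers paying €4 and producers receiving €11 (the €7 wedge).
Quantity rises by |ΔQ| = |104 − 114| = 10.
DWL = ½ · t · |ΔQ| = ½ · 7 · 10 = €35.

Deadweight loss = €35 million.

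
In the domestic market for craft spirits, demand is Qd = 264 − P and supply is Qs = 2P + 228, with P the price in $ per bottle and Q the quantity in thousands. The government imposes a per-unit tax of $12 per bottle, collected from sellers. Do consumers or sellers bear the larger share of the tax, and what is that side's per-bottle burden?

Consumers bear the larger share: $8 per bottle.

Before the tax: set 264 − P = 2P + 228 → P* = $12, Q* = 252.
With the tax collected from sellers, supply shifts: Qs = 2(P − 12) + 228.
Solving gives Q = 244 with consumers paying $20 and sellers receiving $8 (the $12 wedge).
Per-bottle burden: consumers $8, sellers $4.
Consumers take the larger share because demand is less price-elastic here (demand slope 1 vs supply slope 2).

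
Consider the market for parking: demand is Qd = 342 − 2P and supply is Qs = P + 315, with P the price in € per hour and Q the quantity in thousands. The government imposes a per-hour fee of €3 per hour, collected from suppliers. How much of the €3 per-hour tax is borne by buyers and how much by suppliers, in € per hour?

Buyers bear €1 per hour; suppliers bear €2 per hour.

Without the tax, 342 − 2P = P + 315 gives 3P = 27, so P* = €9 and Q* = 324.
With the tax collected from suppliers, supply shifts: Qs = (P − 3) + 315.
Solving gives Q = 322 with buyers paying €10 and suppliers receiving €7 (the €3 wedge).
Burden on buyers: €1; on suppliers: €2. (They sum to €3.)
The less price-elastic side of the market bears the larger share of a per-unit tax.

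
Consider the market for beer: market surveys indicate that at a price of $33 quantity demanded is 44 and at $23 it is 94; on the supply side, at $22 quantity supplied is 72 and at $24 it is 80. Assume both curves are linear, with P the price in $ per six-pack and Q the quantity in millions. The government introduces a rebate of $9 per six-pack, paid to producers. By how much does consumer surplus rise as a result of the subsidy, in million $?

Consumer surplus rises by $376 million.

Demand slope: (94 − 44)/(23 − 33) = -5, so Qd = 209 − 5P.
Supply slope: (80 − 72)/(24 − 22) = 4, so Qs = 4P − 16.
Before the subsidy: set 209 − 5P = 4P − 16 → P* = $25, Q* = 84.
With a per-unit subsidy paid to producers, each receives P + 9 per unit sold, so supply becomes Qs = 4(P + 9) − 16.
Solving gives Q = 104 with buyers paying $21 and producers receiving $30 (the $9 wedge).
ΔCS is the trapezoid between Q = 104 and Q = 84 of height $4: ½ · (84 + 104) · 4 = $376.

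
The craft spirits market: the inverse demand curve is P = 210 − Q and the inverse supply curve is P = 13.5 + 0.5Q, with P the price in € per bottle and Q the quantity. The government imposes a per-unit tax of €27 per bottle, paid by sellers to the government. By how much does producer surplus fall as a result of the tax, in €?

Rewrite in direct form: Qd = 210 − P and Qs = 2P − 27.
Without the tax, 210 − P = 2P − 27 gives 3P = 237, so P* = €79 and Q* = 131.
With the tax collected from sellers, supply shifts: Qs = 2(P − 27) − 27.
Solving gives Q = 113 with buyers paying €97 and sellers receiving €70 (the €27 wedge).
ΔPS is the trapezoid between Q = 113 and Q = 131 of height €9: ½ · (131 + 113) · 9 = €1098.

Producer surplus falls by €1098.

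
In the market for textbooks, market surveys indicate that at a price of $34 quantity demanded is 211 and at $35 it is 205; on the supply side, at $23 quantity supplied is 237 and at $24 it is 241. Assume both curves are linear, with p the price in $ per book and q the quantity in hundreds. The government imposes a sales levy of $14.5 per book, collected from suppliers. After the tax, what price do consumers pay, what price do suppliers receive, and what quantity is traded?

Consumers pay $32.8; suppliers receive $18.3; quantity = 218.2.

Demand slope: (205 − 211)/(35 − 34) = -6, so qd = 415 − 6p.
Supply slope: (241 − 237)/(24 − 23) = 4, so qs = 4p + 145.
Before the tax: set 415 − 6p = 4p + 145 → p* = $27, q* = 253.
With the tax collected from suppliers, supply shifts: qs = 4(p − 14.5) + 145.
New equilibrium: consumers pay $32.8, suppliers receive $18.3, q = 218.2. (Wedge: pb − ps = 14.5.)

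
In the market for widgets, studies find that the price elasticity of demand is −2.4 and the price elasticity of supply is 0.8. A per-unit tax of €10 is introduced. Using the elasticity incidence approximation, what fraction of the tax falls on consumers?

Consumers' share ≈ 0.25.

Incidence ratio: consumers' share ≈ εs / (εs + |εd|) = 0.8 / (0.8 + 2.4) = 0.25.
Supply is the less elastic side, so consumers bear the smaller share.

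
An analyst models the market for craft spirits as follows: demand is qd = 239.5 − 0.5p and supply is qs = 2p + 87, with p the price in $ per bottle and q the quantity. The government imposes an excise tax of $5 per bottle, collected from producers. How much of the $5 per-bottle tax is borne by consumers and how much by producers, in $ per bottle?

Without the tax, 239.5 − 0.5p = 2p + 87 gives 2.5p = 152.5, so p* = $61 and q* = 209.
With the tax collected from producers, supply shifts: qs = 2(p − 5) + 87.
Solving gives q = 207 with consumers paying $65 and producers receiving $60 (the $5 wedge).
Burden on consumers: $4; on producers: $1. (They sum to $5.)
The less price-elastic side of the market bears the larger share of a per-unit tax.

Consumers bear $4 per bottle; producers bear $1 per bottle.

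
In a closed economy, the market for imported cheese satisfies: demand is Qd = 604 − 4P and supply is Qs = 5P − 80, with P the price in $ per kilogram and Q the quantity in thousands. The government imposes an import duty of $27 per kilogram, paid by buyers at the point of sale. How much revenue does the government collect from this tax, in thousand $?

Without the tax, 604 − 4P = 5P − 80 gives 9P = 684, so P* = $76 and Q* = 300.
With the tax collected from buyers, demand (in seller-price terms) shifts: Qd = 604 − 4(P + 27).
New equilibrium: buyers pay $91, producers receive $64, Q = 240. (Wedge: Pb − Ps = 27.)
Revenue = t · Q = 27 · 240 = $6480.

Tax revenue = $6480 thousand.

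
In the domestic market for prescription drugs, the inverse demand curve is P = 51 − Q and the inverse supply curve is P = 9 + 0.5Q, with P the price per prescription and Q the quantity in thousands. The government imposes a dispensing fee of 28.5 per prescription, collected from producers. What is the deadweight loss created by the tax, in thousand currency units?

Inverting to Q(P) form: Qd = 51 − P; Qs = 2P − 18.
Before the tax: set 51 − P = 2P − 18 → P* = 23, Q* = 28.
With the tax collected from producers, supply shifts: Qs = 2(P − 28.5) − 18.
Solving gives Q = 9 with consumers paying 42 and producers receiving 13.5 (the 28.5 wedge).
Quantity falls by |ΔQ| = |28 − 9| = 19.
DWL = ½ · t · |ΔQ| = ½ · 28.5 · 19 = 270.75.

Deadweight loss = 270.75 thousand.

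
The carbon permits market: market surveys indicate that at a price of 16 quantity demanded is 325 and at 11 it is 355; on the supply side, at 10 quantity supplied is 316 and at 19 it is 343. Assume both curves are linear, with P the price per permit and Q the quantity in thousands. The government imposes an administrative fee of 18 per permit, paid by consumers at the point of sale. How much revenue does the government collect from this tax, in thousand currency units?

Demand slope: (355 − 325)/(11 − 16) = -6, so Qd = 421 − 6P.
Supply slope: (343 − 316)/(19 − 10) = 3, so Qs = 3P + 286.
Without the tax, 421 − 6P = 3P + 286 gives 9P = 135, so P* = 15 and Q* = 331.
With the tax collected from consumers, demand (in seller-price terms) shifts: Qd = 421 − 6(P + 18).
New equilibrium: consumers pay 21, producers receive 3, Q = 295. (Wedge: Pb − Ps = 18.)
Revenue = t · Q = 18 · 295 = 5310.

Tax revenue = 5310 thousand.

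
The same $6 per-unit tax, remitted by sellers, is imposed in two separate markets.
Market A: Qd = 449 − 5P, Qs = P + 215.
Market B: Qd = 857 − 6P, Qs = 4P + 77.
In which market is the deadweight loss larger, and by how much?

Market B, by $28.2.

Market A: pre-tax P* = $39, Q* = 254; post-tax Q = 249; deadweight loss = $15.
Market B: pre-tax P* = $78, Q* = 389; post-tax Q = 374.6; deadweight loss = $43.2.
Difference: $15 vs $43.2 → market B is larger by $28.2.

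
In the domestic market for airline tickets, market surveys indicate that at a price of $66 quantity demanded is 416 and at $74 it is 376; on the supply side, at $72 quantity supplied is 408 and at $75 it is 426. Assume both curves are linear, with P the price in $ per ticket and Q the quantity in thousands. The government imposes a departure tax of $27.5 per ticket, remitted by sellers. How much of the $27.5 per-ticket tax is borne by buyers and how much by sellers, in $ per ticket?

Demand slope: (376 − 416)/(74 − 66) = -5, so Qd = 746 − 5P.
Supply slope: (426 − 408)/(75 − 72) = 6, so Qs = 6P − 24.
Without the tax, 746 − 5P = 6P − 24 gives 11P = 770, so P* = $70 and Q* = 396.
With the tax collected from sellers, supply shifts: Qs = 6(P − 27.5) − 24.
Solving gives Q = 321 with buyers paying $85 and sellers receiving $57.5 (the $27.5 wedge).
Burden on buyers: $15; on sellers: $12.5. (They sum to $27.5.)
The less price-elastic side of the market bears the larger share of a per-unit tax.

Buyers bear $15 per ticket; sellers bear $12.5 per ticket.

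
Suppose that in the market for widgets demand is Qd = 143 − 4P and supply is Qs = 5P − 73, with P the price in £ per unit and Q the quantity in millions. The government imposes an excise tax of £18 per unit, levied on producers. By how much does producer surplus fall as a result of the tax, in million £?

Before the tax: set 143 − 4P = 5P − 73 → P* = £24, Q* = 47.
With the tax collected from producers, supply shifts: Qs = 5(P − 18) − 73.
Solving gives Q = 7 with consumers paying £34 and producers receiving £16 (the £18 wedge).
ΔPS is the trapezoid between Q = 7 and Q = 47 of height £8: ½ · (47 + 7) · 8 = £216.

Producer surplus falls by £216 million.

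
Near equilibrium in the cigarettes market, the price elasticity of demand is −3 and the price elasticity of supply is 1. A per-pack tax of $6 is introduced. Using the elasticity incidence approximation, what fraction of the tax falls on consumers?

Incidence ratio: consumers' share ≈ εs / (εs + |εd|) = 1 / (1 + 3) = 0.25.
Supply is the less elastic side, so consumers bear the smaller share.

Consumers' share ≈ 0.25.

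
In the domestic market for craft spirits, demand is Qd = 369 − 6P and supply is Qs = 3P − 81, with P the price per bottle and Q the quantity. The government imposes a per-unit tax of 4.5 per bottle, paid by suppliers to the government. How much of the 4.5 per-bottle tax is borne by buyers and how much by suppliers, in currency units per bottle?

Buyers bear 1.5 per bottle; suppliers bear 3 per bottle.

Before the tax: set 369 − 6P = 3P − 81 → P* = 50, Q* = 69.
With the tax collected from suppliers, supply shifts: Qs = 3(P − 4.5) − 81.
Solving gives Q = 60 with buyers paying 51.5 and suppliers receiving 47 (the 4.5 wedge).
Burden on buyers: 1.5; on suppliers: 3. (They sum to 4.5.)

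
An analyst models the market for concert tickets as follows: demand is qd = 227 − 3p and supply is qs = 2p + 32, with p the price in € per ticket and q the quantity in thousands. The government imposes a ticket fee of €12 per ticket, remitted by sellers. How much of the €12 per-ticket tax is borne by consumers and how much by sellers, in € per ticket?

Consumers bear €4.8 per ticket; sellers bear €7.2 per ticket.

Without the tax, 227 − 3p = 2p + 32 gives 5p = 195, so p* = €39 and q* = 110.
With the tax collected from sellers, supply shifts: qs = 2(p − 12) + 32.
Solving gives q = 95.6 with consumers paying €43.8 and sellers receiving €31.8 (the €12 wedge).
Burden on consumers: €4.8; on sellers: €7.2. (They sum to €12.)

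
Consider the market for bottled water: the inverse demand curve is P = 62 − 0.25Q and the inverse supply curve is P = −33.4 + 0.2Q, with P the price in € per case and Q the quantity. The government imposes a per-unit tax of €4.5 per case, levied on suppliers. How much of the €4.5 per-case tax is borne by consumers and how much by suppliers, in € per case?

Consumers bear €2.5 per case; suppliers bear €2 per case.

Inverting to Q(P) form: Qd = 248 − 4P; Qs = 5P + 167.
Without the tax, 248 − 4P = 5P + 167 gives 9P = 81, so P* = €9 and Q* = 212.
With the tax collected from suppliers, supply shifts: Qs = 5(P − 4.5) + 167.
New equilibrium: consumers pay €11.5, suppliers receive €7, Q = 202. (Wedge: Pb − Ps = 4.5.)
Burden on consumers: €2.5; on suppliers: €2. (They sum to €4.5.)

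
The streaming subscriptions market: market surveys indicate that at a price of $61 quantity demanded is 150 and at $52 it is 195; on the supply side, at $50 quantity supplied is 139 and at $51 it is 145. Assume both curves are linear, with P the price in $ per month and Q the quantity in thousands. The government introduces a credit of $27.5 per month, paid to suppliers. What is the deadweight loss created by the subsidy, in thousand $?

Deadweight loss = $1031.25 thousand.

Demand slope: (195 − 150)/(52 − 61) = -5, so Qd = 455 − 5P.
Supply slope: (145 − 139)/(51 − 50) = 6, so Qs = 6P − 161.
Before the subsidy: set 455 − 5P = 6P − 161 → P* = $56, Q* = 175.
With a per-unit subsidy paid to suppliers, each receives P + 27.5 per unit sold, so supply becomes Qs = 6(P + 27.5) − 161.
Solving gives Q = 250 with buyers paying $41 and suppliers receiving $68.5 (the $27.5 wedge).
Quantity rises by |ΔQ| = |175 − 250| = 75.
DWL = ½ · t · |ΔQ| = ½ · 27.5 · 75 = $1031.25.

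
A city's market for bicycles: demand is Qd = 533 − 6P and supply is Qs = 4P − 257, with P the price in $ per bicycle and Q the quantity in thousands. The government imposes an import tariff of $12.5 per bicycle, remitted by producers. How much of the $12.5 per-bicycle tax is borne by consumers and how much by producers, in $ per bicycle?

Before the tax: set 533 − 6P = 4P − 257 → P* = $79, Q* = 59.
With the tax collected from producers, supply shifts: Qs = 4(P − 12.5) − 257.
New equilibrium: consumers pay $84, producers receive $71.5, Q = 29. (Wedge: Pb − Ps = 12.5.)
Burden on consumers: $5; on producers: $7.5. (They sum to $12.5.)

Consumers bear $5 per bicycle; producers bear $7.5 per bicycle.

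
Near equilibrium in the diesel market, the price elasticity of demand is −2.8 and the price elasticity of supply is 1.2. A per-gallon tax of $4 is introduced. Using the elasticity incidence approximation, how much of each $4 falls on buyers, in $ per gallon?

Incidence ratio: buyers' share ≈ εs / (εs + |εd|) = 1.2 / (1.2 + 2.8) = 0.3.
So buyers bear ≈ 0.3 × $4 = $1.2; suppliers bear $2.8.

Buyers bear ≈ $1.2 per gallon.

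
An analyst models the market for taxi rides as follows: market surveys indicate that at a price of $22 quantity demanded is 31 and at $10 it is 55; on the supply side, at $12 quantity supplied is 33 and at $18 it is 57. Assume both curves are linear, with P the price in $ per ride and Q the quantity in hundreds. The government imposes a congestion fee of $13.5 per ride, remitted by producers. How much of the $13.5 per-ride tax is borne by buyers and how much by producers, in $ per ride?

Demand slope: (55 − 31)/(10 − 22) = -2, so Qd = 75 − 2P.
Supply slope: (57 − 33)/(18 − 12) = 4, so Qs = 4P − 15.
Without the tax, 75 − 2P = 4P − 15 gives 6P = 90, so P* = $15 and Q* = 45.
With the tax collected from producers, supply shifts: Qs = 4(P − 13.5) − 15.
Solving gives Q = 27 with buyers paying $24 and producers receiving $10.5 (the $13.5 wedge).
Burden on buyers: $9; on producers: $4.5. (They sum to $13.5.)
The less price-elastic side of the market bears the larger share of a per-unit tax.

Buyers bear $9 per ride; producers bear $4.5 per ride.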